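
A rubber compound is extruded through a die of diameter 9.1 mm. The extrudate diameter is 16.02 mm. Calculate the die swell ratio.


Die swell ratio = D_extrudate / D_die
= 16.02 / 9.1
= 1.76

Die swell = 1.76


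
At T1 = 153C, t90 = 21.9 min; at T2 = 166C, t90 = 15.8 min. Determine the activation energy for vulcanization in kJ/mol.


T1 = 426.15 K, T2 = 439.15 K
1/T1 - 1/T2 = 6.9465e-05
ln(t1/t2) = ln(21.9/15.8) = 0.3265
Ea = 8.314 * 0.3265 / 6.9465e-05 = 39074.5725 J/mol
Ea = 39.07 kJ/mol

39.07 kJ/mol


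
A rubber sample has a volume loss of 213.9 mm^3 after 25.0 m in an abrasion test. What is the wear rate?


Rate = volume_loss / distance
= 213.9 / 25.0
= 8.556 mm^3/m

8.556 mm^3/m


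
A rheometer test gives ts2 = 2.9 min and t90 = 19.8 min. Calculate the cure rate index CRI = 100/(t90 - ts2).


CRI = 100 / (t90 - ts2)
= 100 / (19.8 - 2.9)
= 100 / 16.9
= 5.92 min^-1

5.92 min^-1


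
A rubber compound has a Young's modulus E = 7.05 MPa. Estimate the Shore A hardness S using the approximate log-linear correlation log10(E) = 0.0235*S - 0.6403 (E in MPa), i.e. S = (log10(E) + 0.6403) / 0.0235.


log10(E) = 0.0235*S - 0.6403  =>  S = (log10(E) + 0.6403) / 0.0235
log10(7.05) = 0.848189
S = (0.848189 + 0.6403) / 0.0235 = 1.488489 / 0.0235
S = 63.3

Shore A = 63.3


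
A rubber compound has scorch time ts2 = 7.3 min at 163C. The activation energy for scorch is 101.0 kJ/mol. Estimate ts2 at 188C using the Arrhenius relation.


Convert temperatures: T1 = 163 + 273.15 = 436.15 K, T2 = 188 + 273.15 = 461.15 K
ts2_new = 7.3 * exp(101000 / 8.314 * (1/461.15 - 1/436.15))
1/T2 - 1/T1 = -1.2430e-04
ts2_new = 1.61 min

1.61 min


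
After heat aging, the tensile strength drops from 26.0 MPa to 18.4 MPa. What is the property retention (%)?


Retention = aged / original * 100
= 18.4 / 26.0 * 100
= 70.8%

70.8%


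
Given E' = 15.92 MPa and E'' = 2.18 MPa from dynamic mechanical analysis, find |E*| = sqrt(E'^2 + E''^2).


|E*| = sqrt(E'^2 + E''^2)
= sqrt(15.92^2 + 2.18^2)
= sqrt(253.4464 + 4.7524)
= 16.069 MPa

16.069 MPa


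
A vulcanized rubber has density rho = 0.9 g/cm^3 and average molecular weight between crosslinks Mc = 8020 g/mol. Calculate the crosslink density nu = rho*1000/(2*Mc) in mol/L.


nu = rho * 1000 / (2 * Mc)
nu = 0.9 * 1000 / (2 * 8020)
nu = 900.0 / 16040
nu = 0.0561 mol/L

0.0561 mol/L


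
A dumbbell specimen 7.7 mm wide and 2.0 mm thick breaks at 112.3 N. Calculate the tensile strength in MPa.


Area = width * thickness = 7.7 * 2.0 = 15.4 mm^2
TS = force / area = 112.3 / 15.4 = 7.29 MPa

7.29 MPa


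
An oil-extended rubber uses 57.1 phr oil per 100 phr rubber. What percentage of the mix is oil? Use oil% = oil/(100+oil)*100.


Oil % = oil / (100 + oil) * 100
= 57.1 / (100 + 57.1) * 100
= 57.1 / 157.1 * 100
= 36.35%

36.35%


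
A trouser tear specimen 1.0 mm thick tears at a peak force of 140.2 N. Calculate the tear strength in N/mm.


Tear strength = force / thickness
= 140.2 / 1.0
= 140.2 N/mm

140.2 N/mm


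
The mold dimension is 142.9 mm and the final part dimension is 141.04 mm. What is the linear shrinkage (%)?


Shrinkage = (mold - part) / mold * 100
= (142.9 - 141.04) / 142.9 * 100
= 1.86 / 142.9 * 100
= 1.3%

1.3%


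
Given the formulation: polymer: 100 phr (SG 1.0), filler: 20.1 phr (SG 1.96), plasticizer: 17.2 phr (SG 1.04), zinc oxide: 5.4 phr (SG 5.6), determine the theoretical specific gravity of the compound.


Sum of weights = 142.7
Volume contributions:
  polymer: 100/1.0 = 100.0000
  filler: 20.1/1.96 = 10.2551
  plasticizer: 17.2/1.04 = 16.5385
  zinc oxide: 5.4/5.6 = 0.9643
Sum of volumes = 127.7578
SG = 142.7 / 127.7578 = 1.117

SG = 1.117


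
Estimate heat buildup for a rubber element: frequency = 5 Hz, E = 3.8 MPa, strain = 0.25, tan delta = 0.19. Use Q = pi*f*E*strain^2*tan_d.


Q = pi * f * E * strain^2 * tan_d
= pi * 5 * 3.8 * 0.25^2 * 0.19
= pi * 5 * 3.8 * 0.0625 * 0.19
= 0.7088

Q = 0.7088


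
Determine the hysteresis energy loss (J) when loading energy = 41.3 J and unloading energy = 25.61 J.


Hysteresis loss = loading - unloading
= 41.3 - 25.61
= 15.69 J

15.69 J


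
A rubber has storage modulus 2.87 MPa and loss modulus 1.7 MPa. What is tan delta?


tan delta = E'' / E'
= 1.7 / 2.87
= 0.5923

tan delta = 0.5923


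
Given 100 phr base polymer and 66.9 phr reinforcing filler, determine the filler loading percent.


Filler % = filler / (rubber + filler) * 100
= 66.9 / (100 + 66.9) * 100
= 66.9 / 166.9 * 100
= 40.08%

40.08%


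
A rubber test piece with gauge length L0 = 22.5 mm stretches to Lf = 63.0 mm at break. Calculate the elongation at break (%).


Elongation = (Lf - L0) / L0 * 100
= (63.0 - 22.5) / 22.5 * 100
= 40.5 / 22.5 * 100
= 180.0%

180.0%


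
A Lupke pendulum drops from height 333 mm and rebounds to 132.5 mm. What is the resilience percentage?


Resilience = h_rebound / h_drop * 100
= 132.5 / 333 * 100
= 39.8%

39.8%


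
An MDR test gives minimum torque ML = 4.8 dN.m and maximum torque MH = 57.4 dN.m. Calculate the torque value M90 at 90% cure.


M90 = ML + 0.9 * (MH - ML)
M90 = 4.8 + 0.9 * (57.4 - 4.8)
M90 = 4.8 + 0.9 * 52.6
M90 = 52.14 dN.m

52.14 dN.m


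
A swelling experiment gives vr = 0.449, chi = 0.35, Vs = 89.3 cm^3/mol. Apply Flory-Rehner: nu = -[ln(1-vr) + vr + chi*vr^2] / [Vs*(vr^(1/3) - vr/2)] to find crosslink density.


ln(1 - vr) = ln(1 - 0.449) = -0.5960
Numerator = -((-0.5960) + 0.449 + 0.35 * 0.449^2) = 0.0765
Denominator = 89.3 * (0.449^(1/3) - 0.449/2) = 48.3329
nu = 0.0765 / 48.3329 = 0.0016 mol/cm^3

0.0016 mol/cm^3


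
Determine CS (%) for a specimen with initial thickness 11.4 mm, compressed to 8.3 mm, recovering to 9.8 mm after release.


CS = (t0 - recovered) / (t0 - ts) * 100
= (11.4 - 9.8) / (11.4 - 8.3) * 100
= 1.6 / 3.1 * 100
= 51.6%

51.6%


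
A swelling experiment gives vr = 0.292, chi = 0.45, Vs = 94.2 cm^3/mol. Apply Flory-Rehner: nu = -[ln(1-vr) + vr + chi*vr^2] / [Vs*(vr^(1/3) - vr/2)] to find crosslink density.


ln(1 - vr) = ln(1 - 0.292) = -0.3453
Numerator = -((-0.3453) + 0.292 + 0.45 * 0.292^2) = 0.0149
Denominator = 94.2 * (0.292^(1/3) - 0.292/2) = 48.7418
nu = 0.0149 / 48.7418 = 3.0656e-04 mol/cm^3

3.0656e-04 mol/cm^3


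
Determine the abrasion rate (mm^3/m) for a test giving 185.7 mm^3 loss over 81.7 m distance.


Rate = volume_loss / distance
= 185.7 / 81.7
= 2.273 mm^3/m

2.273 mm^3/m


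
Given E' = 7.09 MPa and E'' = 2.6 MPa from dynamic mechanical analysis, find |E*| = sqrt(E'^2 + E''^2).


|E*| = sqrt(E'^2 + E''^2)
= sqrt(7.09^2 + 2.6^2)
= sqrt(50.2681 + 6.7600)
= 7.552 MPa

7.552 MPa


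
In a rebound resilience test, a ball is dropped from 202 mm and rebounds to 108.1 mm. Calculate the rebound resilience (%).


Resilience = h_rebound / h_drop * 100
= 108.1 / 202 * 100
= 53.5%

53.5%


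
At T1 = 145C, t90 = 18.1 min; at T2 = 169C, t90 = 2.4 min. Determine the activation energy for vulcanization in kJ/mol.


T1 = 418.15 K, T2 = 442.15 K
1/T1 - 1/T2 = 1.2981e-04
ln(t1/t2) = ln(18.1/2.4) = 2.0204
Ea = 8.314 * 2.0204 / 1.2981e-04 = 129403.8373 J/mol
Ea = 129.4 kJ/mol

129.4 kJ/mol


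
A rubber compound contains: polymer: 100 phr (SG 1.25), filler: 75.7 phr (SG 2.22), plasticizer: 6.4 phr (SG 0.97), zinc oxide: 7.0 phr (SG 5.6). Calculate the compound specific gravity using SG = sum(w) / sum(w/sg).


Sum of weights = 189.1
Volume contributions:
  polymer: 100/1.25 = 80.0000
  filler: 75.7/2.22 = 34.0991
  plasticizer: 6.4/0.97 = 6.5979
  zinc oxide: 7.0/5.6 = 1.2500
Sum of volumes = 121.9470
SG = 189.1 / 121.9470 = 1.551

SG = 1.551


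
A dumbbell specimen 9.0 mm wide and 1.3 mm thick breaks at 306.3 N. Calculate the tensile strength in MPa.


Area = width * thickness = 9.0 * 1.3 = 11.7 mm^2
TS = force / area = 306.3 / 11.7 = 26.18 MPa

26.18 MPa


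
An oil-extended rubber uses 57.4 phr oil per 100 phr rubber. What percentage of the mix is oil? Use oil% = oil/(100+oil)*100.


Oil % = oil / (100 + oil) * 100
= 57.4 / (100 + 57.4) * 100
= 57.4 / 157.4 * 100
= 36.47%

36.47%


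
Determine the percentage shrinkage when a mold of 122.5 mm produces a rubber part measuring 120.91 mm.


Shrinkage = (mold - part) / mold * 100
= (122.5 - 120.91) / 122.5 * 100
= 1.59 / 122.5 * 100
= 1.3%

1.3%


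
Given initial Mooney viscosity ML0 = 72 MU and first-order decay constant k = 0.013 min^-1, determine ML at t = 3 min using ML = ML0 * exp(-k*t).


ML = ML0 * exp(-k * t)
ML = 72 * exp(-0.013 * 3)
ML = 72 * 0.9618
ML = 69.25 MU

69.25 MU


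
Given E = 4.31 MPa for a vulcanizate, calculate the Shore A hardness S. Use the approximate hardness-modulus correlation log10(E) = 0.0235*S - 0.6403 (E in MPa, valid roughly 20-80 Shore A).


log10(E) = 0.0235*S - 0.6403  =>  S = (log10(E) + 0.6403) / 0.0235
log10(4.31) = 0.634477
S = (0.634477 + 0.6403) / 0.0235 = 1.274777 / 0.0235
S = 54.2

Shore A = 54.2


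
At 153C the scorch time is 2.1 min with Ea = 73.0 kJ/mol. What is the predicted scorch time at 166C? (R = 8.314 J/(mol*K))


Convert temperatures: T1 = 153 + 273.15 = 426.15 K, T2 = 166 + 273.15 = 439.15 K
ts2_new = 2.1 * exp(73000 / 8.314 * (1/439.15 - 1/426.15))
1/T2 - 1/T1 = -6.9465e-05
ts2_new = 1.14 min

1.14 min


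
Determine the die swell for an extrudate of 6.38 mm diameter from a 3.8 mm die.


Die swell ratio = D_extrudate / D_die
= 6.38 / 3.8
= 1.679

Die swell = 1.679


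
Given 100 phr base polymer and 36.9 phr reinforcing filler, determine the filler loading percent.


Filler % = filler / (rubber + filler) * 100
= 36.9 / (100 + 36.9) * 100
= 36.9 / 136.9 * 100
= 26.95%

26.95%


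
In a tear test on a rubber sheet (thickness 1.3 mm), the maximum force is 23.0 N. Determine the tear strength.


Tear strength = force / thickness
= 23.0 / 1.3
= 17.69 N/mm

17.69 N/mm


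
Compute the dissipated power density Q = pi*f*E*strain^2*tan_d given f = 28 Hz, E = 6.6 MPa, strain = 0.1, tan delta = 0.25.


Q = pi * f * E * strain^2 * tan_d
= pi * 28 * 6.6 * 0.1^2 * 0.25
= pi * 28 * 6.6 * 0.0100 * 0.25
= 1.4514

Q = 1.4514


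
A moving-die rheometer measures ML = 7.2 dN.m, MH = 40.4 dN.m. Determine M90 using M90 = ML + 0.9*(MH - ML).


M90 = ML + 0.9 * (MH - ML)
M90 = 7.2 + 0.9 * (40.4 - 7.2)
M90 = 7.2 + 0.9 * 33.2
M90 = 37.08 dN.m

37.08 dN.m


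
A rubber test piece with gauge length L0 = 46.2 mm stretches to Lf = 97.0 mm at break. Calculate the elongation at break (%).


Elongation = (Lf - L0) / L0 * 100
= (97.0 - 46.2) / 46.2 * 100
= 50.8 / 46.2 * 100
= 110.0%

110.0%


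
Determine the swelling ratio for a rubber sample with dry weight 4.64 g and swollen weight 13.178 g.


Q = W_swollen / W_dry
Q = 13.178 / 4.64
Q = 2.84

Q = 2.84


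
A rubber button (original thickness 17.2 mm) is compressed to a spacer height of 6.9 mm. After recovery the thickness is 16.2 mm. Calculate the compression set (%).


CS = (t0 - recovered) / (t0 - ts) * 100
= (17.2 - 16.2) / (17.2 - 6.9) * 100
= 1.0 / 10.3 * 100
= 9.7%

9.7%


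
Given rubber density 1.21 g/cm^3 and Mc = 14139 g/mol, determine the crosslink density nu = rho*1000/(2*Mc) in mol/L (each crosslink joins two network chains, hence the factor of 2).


nu = rho * 1000 / (2 * Mc)
nu = 1.21 * 1000 / (2 * 14139)
nu = 1210.0 / 28278
nu = 0.0428 mol/L

0.0428 mol/L


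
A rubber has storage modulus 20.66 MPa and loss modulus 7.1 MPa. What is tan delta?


tan delta = E'' / E'
= 7.1 / 20.66
= 0.3437

tan delta = 0.3437


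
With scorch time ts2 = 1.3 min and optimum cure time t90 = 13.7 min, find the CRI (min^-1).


CRI = 100 / (t90 - ts2)
= 100 / (13.7 - 1.3)
= 100 / 12.4
= 8.06 min^-1

8.06 min^-1


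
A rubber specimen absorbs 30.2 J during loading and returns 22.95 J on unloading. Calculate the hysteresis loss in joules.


Hysteresis loss = loading - unloading
= 30.2 - 22.95
= 7.25 J

7.25 J


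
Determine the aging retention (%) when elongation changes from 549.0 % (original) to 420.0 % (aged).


Retention = aged / original * 100
= 420.0 / 549.0 * 100
= 76.5%

76.5%


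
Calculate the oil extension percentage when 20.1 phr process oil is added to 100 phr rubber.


Oil % = oil / (100 + oil) * 100
= 20.1 / (100 + 20.1) * 100
= 20.1 / 120.1 * 100
= 16.74%

16.74%


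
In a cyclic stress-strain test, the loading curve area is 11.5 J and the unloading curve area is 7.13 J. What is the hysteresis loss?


Hysteresis loss = loading - unloading
= 11.5 - 7.13
= 4.37 J

4.37 J


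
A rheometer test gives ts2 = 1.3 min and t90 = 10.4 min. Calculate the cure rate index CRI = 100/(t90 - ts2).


CRI = 100 / (t90 - ts2)
= 100 / (10.4 - 1.3)
= 100 / 9.1
= 10.99 min^-1

10.99 min^-1


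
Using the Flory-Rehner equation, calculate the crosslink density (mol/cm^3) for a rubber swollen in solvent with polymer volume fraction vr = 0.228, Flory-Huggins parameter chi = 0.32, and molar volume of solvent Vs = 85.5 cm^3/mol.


ln(1 - vr) = ln(1 - 0.228) = -0.2588
Numerator = -((-0.2588) + 0.228 + 0.32 * 0.228^2) = 0.0141
Denominator = 85.5 * (0.228^(1/3) - 0.228/2) = 42.4859
nu = 0.0141 / 42.4859 = 3.3272e-04 mol/cm^3

3.3272e-04 mol/cm^3


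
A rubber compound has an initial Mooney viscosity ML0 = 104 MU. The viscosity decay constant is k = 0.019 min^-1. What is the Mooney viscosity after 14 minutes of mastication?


ML = ML0 * exp(-k * t)
ML = 104 * exp(-0.019 * 14)
ML = 104 * 0.7664
ML = 79.71 MU

79.71 MU


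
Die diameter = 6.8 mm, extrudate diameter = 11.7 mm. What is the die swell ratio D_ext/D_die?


Die swell ratio = D_extrudate / D_die
= 11.7 / 6.8
= 1.721

Die swell = 1.721


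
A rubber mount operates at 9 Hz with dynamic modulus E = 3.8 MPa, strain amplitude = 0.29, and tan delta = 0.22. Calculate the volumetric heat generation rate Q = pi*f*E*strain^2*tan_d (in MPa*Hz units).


Q = pi * f * E * strain^2 * tan_d
= pi * 9 * 3.8 * 0.29^2 * 0.22
= pi * 9 * 3.8 * 0.0841 * 0.22
= 1.9879

Q = 1.9879


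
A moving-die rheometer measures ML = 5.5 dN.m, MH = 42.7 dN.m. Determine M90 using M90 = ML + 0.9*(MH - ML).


M90 = ML + 0.9 * (MH - ML)
M90 = 5.5 + 0.9 * (42.7 - 5.5)
M90 = 5.5 + 0.9 * 37.2
M90 = 38.98 dN.m

38.98 dN.m


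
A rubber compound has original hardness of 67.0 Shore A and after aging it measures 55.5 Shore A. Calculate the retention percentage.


Retention = aged / original * 100
= 55.5 / 67.0 * 100
= 82.8%

82.8%


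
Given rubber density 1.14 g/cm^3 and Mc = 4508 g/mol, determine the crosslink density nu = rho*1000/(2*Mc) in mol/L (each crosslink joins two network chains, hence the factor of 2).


nu = rho * 1000 / (2 * Mc)
nu = 1.14 * 1000 / (2 * 4508)
nu = 1140.0 / 9016
nu = 0.1264 mol/L

0.1264 mol/L


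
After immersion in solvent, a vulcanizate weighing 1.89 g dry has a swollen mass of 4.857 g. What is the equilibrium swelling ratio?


Q = W_swollen / W_dry
Q = 4.857 / 1.89
Q = 2.57

Q = 2.57


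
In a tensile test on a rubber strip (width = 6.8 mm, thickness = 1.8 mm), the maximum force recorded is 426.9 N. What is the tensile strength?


Area = width * thickness = 6.8 * 1.8 = 12.24 mm^2
TS = force / area = 426.9 / 12.24 = 34.88 MPa

34.88 MPa


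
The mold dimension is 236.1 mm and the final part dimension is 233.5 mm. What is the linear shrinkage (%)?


Shrinkage = (mold - part) / mold * 100
= (236.1 - 233.5) / 236.1 * 100
= 2.6 / 236.1 * 100
= 1.1%

1.1%


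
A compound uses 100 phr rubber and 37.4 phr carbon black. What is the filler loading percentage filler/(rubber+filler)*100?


Filler % = filler / (rubber + filler) * 100
= 37.4 / (100 + 37.4) * 100
= 37.4 / 137.4 * 100
= 27.22%

27.22%


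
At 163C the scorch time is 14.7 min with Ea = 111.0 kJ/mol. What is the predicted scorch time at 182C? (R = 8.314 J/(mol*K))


Convert temperatures: T1 = 163 + 273.15 = 436.15 K, T2 = 182 + 273.15 = 455.15 K
ts2_new = 14.7 * exp(111000 / 8.314 * (1/455.15 - 1/436.15))
1/T2 - 1/T1 = -9.5711e-05
ts2_new = 4.1 min

4.1 min


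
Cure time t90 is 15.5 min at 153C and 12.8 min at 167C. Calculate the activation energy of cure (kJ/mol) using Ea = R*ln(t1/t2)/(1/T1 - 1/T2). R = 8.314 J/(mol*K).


T1 = 426.15 K, T2 = 440.15 K
1/T1 - 1/T2 = 7.4639e-05
ln(t1/t2) = ln(15.5/12.8) = 0.1914
Ea = 8.314 * 0.1914 / 7.4639e-05 = 21319.4226 J/mol
Ea = 21.32 kJ/mol

21.32 kJ/mol


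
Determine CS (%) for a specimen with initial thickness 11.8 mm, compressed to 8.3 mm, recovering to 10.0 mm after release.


CS = (t0 - recovered) / (t0 - ts) * 100
= (11.8 - 10.0) / (11.8 - 8.3) * 100
= 1.8 / 3.5 * 100
= 51.4%

51.4%


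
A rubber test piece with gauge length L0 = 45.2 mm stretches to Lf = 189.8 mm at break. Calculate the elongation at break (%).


Elongation = (Lf - L0) / L0 * 100
= (189.8 - 45.2) / 45.2 * 100
= 144.6 / 45.2 * 100
= 319.9%

319.9%


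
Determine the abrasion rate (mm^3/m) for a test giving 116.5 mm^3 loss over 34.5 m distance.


Rate = volume_loss / distance
= 116.5 / 34.5
= 3.377 mm^3/m

3.377 mm^3/m


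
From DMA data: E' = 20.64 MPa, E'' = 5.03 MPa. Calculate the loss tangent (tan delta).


tan delta = E'' / E'
= 5.03 / 20.64
= 0.2437

tan delta = 0.2437


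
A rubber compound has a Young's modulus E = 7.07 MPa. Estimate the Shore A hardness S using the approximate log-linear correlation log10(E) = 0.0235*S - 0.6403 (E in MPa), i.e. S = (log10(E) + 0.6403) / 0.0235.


log10(E) = 0.0235*S - 0.6403  =>  S = (log10(E) + 0.6403) / 0.0235
log10(7.07) = 0.849419
S = (0.849419 + 0.6403) / 0.0235 = 1.489719 / 0.0235
S = 63.4

Shore A = 63.4


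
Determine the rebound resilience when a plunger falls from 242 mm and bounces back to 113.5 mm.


Resilience = h_rebound / h_drop * 100
= 113.5 / 242 * 100
= 46.9%

46.9%


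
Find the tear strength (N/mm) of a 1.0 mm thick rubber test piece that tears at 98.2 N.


Tear strength = force / thickness
= 98.2 / 1.0
= 98.2 N/mm

98.2 N/mm


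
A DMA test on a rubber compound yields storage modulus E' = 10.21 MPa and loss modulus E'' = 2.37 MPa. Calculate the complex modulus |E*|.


|E*| = sqrt(E'^2 + E''^2)
= sqrt(10.21^2 + 2.37^2)
= sqrt(104.2441 + 5.6169)
= 10.481 MPa

10.481 MPa


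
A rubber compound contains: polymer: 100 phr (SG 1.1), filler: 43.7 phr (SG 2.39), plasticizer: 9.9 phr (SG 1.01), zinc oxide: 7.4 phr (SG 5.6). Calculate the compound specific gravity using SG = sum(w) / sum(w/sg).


Sum of weights = 161.0
Volume contributions:
  polymer: 100/1.1 = 90.9091
  filler: 43.7/2.39 = 18.2845
  plasticizer: 9.9/1.01 = 9.8020
  zinc oxide: 7.4/5.6 = 1.3214
Sum of volumes = 120.3170
SG = 161.0 / 120.3170 = 1.338

SG = 1.338


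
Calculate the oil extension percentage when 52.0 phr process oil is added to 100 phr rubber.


Oil % = oil / (100 + oil) * 100
= 52.0 / (100 + 52.0) * 100
= 52.0 / 152.0 * 100
= 34.21%

34.21%


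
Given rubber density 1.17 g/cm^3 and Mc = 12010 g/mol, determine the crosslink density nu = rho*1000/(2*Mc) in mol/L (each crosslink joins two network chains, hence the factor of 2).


nu = rho * 1000 / (2 * Mc)
nu = 1.17 * 1000 / (2 * 12010)
nu = 1170.0 / 24020
nu = 0.0487 mol/L

0.0487 mol/L


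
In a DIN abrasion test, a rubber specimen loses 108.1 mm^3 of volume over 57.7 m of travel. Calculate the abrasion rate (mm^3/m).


Rate = volume_loss / distance
= 108.1 / 57.7
= 1.873 mm^3/m

1.873 mm^3/m


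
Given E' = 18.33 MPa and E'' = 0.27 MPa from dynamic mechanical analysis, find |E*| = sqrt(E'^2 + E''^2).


|E*| = sqrt(E'^2 + E''^2)
= sqrt(18.33^2 + 0.27^2)
= sqrt(335.9889 + 0.0729)
= 18.332 MPa

18.332 MPa


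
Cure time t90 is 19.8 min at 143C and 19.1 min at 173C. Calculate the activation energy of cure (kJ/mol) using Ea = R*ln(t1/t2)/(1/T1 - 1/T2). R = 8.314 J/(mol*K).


T1 = 416.15 K, T2 = 446.15 K
1/T1 - 1/T2 = 1.6158e-04
ln(t1/t2) = ln(19.8/19.1) = 0.0360
Ea = 8.314 * 0.0360 / 1.6158e-04 = 1852.0166 J/mol
Ea = 1.85 kJ/mol

1.85 kJ/mol


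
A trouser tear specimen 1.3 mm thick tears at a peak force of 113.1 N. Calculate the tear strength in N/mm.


Tear strength = force / thickness
= 113.1 / 1.3
= 87.0 N/mm

87.0 N/mm


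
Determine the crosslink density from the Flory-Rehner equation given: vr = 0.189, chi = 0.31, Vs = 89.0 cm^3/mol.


ln(1 - vr) = ln(1 - 0.189) = -0.2095
Numerator = -((-0.2095) + 0.189 + 0.31 * 0.189^2) = 0.0094
Denominator = 89.0 * (0.189^(1/3) - 0.189/2) = 42.6648
nu = 0.0094 / 42.6648 = 2.2064e-04 mol/cm^3

2.2064e-04 mol/cm^3


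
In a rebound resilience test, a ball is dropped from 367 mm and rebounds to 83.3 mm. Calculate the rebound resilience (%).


Resilience = h_rebound / h_drop * 100
= 83.3 / 367 * 100
= 22.7%

22.7%


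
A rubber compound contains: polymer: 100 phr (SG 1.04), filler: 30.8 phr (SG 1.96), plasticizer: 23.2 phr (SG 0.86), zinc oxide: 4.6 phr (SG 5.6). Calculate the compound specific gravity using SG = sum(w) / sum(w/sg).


Sum of weights = 158.6
Volume contributions:
  polymer: 100/1.04 = 96.1538
  filler: 30.8/1.96 = 15.7143
  plasticizer: 23.2/0.86 = 26.9767
  zinc oxide: 4.6/5.6 = 0.8214
Sum of volumes = 139.6663
SG = 158.6 / 139.6663 = 1.136

SG = 1.136


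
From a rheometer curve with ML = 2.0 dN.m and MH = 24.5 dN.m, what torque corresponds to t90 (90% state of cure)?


M90 = ML + 0.9 * (MH - ML)
M90 = 2.0 + 0.9 * (24.5 - 2.0)
M90 = 2.0 + 0.9 * 22.5
M90 = 22.25 dN.m

22.25 dN.m


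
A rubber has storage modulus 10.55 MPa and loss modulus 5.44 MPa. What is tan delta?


tan delta = E'' / E'
= 5.44 / 10.55
= 0.5156

tan delta = 0.5156


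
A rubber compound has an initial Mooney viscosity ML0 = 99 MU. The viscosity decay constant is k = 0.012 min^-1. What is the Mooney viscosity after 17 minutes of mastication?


ML = ML0 * exp(-k * t)
ML = 99 * exp(-0.012 * 17)
ML = 99 * 0.8155
ML = 80.73 MU

80.73 MU


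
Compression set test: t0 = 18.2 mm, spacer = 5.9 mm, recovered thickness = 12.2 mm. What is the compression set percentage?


CS = (t0 - recovered) / (t0 - ts) * 100
= (18.2 - 12.2) / (18.2 - 5.9) * 100
= 6.0 / 12.3 * 100
= 48.8%

48.8%


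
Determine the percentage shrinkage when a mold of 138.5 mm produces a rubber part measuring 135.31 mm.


Shrinkage = (mold - part) / mold * 100
= (138.5 - 135.31) / 138.5 * 100
= 3.19 / 138.5 * 100
= 2.3%

2.3%


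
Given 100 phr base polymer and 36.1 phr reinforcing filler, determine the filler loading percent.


Filler % = filler / (rubber + filler) * 100
= 36.1 / (100 + 36.1) * 100
= 36.1 / 136.1 * 100
= 26.52%

26.52%


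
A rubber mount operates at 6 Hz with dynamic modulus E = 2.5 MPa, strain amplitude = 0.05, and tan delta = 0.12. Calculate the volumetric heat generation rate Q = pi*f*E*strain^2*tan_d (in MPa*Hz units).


Q = pi * f * E * strain^2 * tan_d
= pi * 6 * 2.5 * 0.05^2 * 0.12
= pi * 6 * 2.5 * 0.0025 * 0.12
= 0.0141

Q = 0.0141


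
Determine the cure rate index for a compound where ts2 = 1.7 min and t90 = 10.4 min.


CRI = 100 / (t90 - ts2)
= 100 / (10.4 - 1.7)
= 100 / 8.7
= 11.49 min^-1

11.49 min^-1


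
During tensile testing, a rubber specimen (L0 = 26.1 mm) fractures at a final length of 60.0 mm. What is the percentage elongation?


Elongation = (Lf - L0) / L0 * 100
= (60.0 - 26.1) / 26.1 * 100
= 33.9 / 26.1 * 100
= 129.9%

129.9%


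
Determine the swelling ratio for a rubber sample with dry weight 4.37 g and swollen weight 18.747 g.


Q = W_swollen / W_dry
Q = 18.747 / 4.37
Q = 4.29

Q = 4.29


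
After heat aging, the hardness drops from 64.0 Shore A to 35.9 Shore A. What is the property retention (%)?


Retention = aged / original * 100
= 35.9 / 64.0 * 100
= 56.1%

56.1%


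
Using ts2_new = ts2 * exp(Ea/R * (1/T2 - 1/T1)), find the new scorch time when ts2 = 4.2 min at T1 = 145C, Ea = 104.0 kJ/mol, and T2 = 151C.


Convert temperatures: T1 = 145 + 273.15 = 418.15 K, T2 = 151 + 273.15 = 424.15 K
ts2_new = 4.2 * exp(104000 / 8.314 * (1/424.15 - 1/418.15))
1/T2 - 1/T1 = -3.3830e-05
ts2_new = 2.75 min

2.75 min


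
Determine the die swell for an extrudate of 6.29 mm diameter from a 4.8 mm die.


Die swell ratio = D_extrudate / D_die
= 6.29 / 4.8
= 1.31

Die swell = 1.31


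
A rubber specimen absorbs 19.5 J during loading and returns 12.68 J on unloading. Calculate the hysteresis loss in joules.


Hysteresis loss = loading - unloading
= 19.5 - 12.68
= 6.82 J

6.82 J


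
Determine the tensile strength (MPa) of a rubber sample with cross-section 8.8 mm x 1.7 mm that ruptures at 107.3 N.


Area = width * thickness = 8.8 * 1.7 = 14.96 mm^2
TS = force / area = 107.3 / 14.96 = 7.17 MPa

7.17 MPa


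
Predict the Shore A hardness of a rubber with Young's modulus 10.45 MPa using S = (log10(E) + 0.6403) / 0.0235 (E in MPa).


log10(E) = 0.0235*S - 0.6403  =>  S = (log10(E) + 0.6403) / 0.0235
log10(10.45) = 1.019116
S = (1.019116 + 0.6403) / 0.0235 = 1.659416 / 0.0235
S = 70.6

Shore A = 70.6


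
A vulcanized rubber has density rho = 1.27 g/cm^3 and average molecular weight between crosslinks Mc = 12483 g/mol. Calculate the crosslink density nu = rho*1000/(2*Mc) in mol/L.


nu = rho * 1000 / (2 * Mc)
nu = 1.27 * 1000 / (2 * 12483)
nu = 1270.0 / 24966
nu = 0.0509 mol/L

0.0509 mol/L


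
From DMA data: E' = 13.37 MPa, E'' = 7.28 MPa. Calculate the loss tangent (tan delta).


tan delta = E'' / E'
= 7.28 / 13.37
= 0.5445

tan delta = 0.5445


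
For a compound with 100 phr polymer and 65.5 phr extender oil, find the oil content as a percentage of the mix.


Oil % = oil / (100 + oil) * 100
= 65.5 / (100 + 65.5) * 100
= 65.5 / 165.5 * 100
= 39.58%

39.58%


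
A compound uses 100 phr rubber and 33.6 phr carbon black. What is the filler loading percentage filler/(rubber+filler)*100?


Filler % = filler / (rubber + filler) * 100
= 33.6 / (100 + 33.6) * 100
= 33.6 / 133.6 * 100
= 25.15%

25.15%


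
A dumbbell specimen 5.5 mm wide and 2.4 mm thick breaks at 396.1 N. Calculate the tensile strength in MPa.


Area = width * thickness = 5.5 * 2.4 = 13.2 mm^2
TS = force / area = 396.1 / 13.2 = 30.01 MPa

30.01 MPa


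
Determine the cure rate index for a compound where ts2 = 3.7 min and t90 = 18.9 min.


CRI = 100 / (t90 - ts2)
= 100 / (18.9 - 3.7)
= 100 / 15.2
= 6.58 min^-1

6.58 min^-1


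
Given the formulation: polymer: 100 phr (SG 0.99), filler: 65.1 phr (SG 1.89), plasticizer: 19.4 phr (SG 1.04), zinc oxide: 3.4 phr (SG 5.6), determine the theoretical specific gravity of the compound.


Sum of weights = 187.9
Volume contributions:
  polymer: 100/0.99 = 101.0101
  filler: 65.1/1.89 = 34.4444
  plasticizer: 19.4/1.04 = 18.6538
  zinc oxide: 3.4/5.6 = 0.6071
Sum of volumes = 154.7155
SG = 187.9 / 154.7155 = 1.214

SG = 1.214


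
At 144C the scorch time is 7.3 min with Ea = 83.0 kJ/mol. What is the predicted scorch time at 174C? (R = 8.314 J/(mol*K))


Convert temperatures: T1 = 144 + 273.15 = 417.15 K, T2 = 174 + 273.15 = 447.15 K
ts2_new = 7.3 * exp(83000 / 8.314 * (1/447.15 - 1/417.15))
1/T2 - 1/T1 = -1.6083e-04
ts2_new = 1.47 min

1.47 min


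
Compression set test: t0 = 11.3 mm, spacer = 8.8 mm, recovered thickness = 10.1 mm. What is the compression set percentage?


CS = (t0 - recovered) / (t0 - ts) * 100
= (11.3 - 10.1) / (11.3 - 8.8) * 100
= 1.2 / 2.5 * 100
= 48.0%

48.0%


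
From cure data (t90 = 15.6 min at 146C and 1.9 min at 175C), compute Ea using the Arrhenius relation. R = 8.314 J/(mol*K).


T1 = 419.15 K, T2 = 448.15 K
1/T1 - 1/T2 = 1.5439e-04
ln(t1/t2) = ln(15.6/1.9) = 2.1054
Ea = 8.314 * 2.1054 / 1.5439e-04 = 113381.7157 J/mol
Ea = 113.38 kJ/mol

113.38 kJ/mol


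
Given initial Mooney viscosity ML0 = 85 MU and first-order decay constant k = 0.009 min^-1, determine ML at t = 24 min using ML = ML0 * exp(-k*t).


ML = ML0 * exp(-k * t)
ML = 85 * exp(-0.009 * 24)
ML = 85 * 0.8057
ML = 68.49 MU

68.49 MU


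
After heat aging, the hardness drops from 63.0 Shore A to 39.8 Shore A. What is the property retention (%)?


Retention = aged / original * 100
= 39.8 / 63.0 * 100
= 63.2%

63.2%


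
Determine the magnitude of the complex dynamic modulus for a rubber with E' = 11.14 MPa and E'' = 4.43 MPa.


|E*| = sqrt(E'^2 + E''^2)
= sqrt(11.14^2 + 4.43^2)
= sqrt(124.0996 + 19.6249)
= 11.989 MPa

11.989 MPa


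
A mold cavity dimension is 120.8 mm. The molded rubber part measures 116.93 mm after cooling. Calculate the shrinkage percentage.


Shrinkage = (mold - part) / mold * 100
= (120.8 - 116.93) / 120.8 * 100
= 3.87 / 120.8 * 100
= 3.2%

3.2%


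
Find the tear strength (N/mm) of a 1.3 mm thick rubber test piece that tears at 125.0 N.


Tear strength = force / thickness
= 125.0 / 1.3
= 96.15 N/mm

96.15 N/mm


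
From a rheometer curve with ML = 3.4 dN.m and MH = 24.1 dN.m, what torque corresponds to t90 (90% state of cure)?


M90 = ML + 0.9 * (MH - ML)
M90 = 3.4 + 0.9 * (24.1 - 3.4)
M90 = 3.4 + 0.9 * 20.7
M90 = 22.03 dN.m

22.03 dN.m


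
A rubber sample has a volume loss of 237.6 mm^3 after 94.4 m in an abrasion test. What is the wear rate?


Rate = volume_loss / distance
= 237.6 / 94.4
= 2.517 mm^3/m

2.517 mm^3/m


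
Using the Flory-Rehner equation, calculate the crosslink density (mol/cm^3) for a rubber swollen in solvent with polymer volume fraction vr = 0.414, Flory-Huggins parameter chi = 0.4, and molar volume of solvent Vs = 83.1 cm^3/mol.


ln(1 - vr) = ln(1 - 0.414) = -0.5344
Numerator = -((-0.5344) + 0.414 + 0.4 * 0.414^2) = 0.0519
Denominator = 83.1 * (0.414^(1/3) - 0.414/2) = 44.7331
nu = 0.0519 / 44.7331 = 0.0012 mol/cm^3

0.0012 mol/cm^3


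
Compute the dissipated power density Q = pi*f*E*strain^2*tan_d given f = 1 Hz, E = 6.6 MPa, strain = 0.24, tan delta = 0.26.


Q = pi * f * E * strain^2 * tan_d
= pi * 1 * 6.6 * 0.24^2 * 0.26
= pi * 1 * 6.6 * 0.0576 * 0.26
= 0.3105

Q = 0.3105


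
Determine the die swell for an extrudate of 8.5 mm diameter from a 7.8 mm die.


Die swell ratio = D_extrudate / D_die
= 8.5 / 7.8
= 1.09

Die swell = 1.09


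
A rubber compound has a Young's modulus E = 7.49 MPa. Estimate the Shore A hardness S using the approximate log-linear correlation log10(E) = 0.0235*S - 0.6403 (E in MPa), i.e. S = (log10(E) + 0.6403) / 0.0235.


log10(E) = 0.0235*S - 0.6403  =>  S = (log10(E) + 0.6403) / 0.0235
log10(7.49) = 0.874482
S = (0.874482 + 0.6403) / 0.0235 = 1.514782 / 0.0235
S = 64.5

Shore A = 64.5


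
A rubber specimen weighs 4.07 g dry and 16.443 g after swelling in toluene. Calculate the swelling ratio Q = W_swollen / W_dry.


Q = W_swollen / W_dry
Q = 16.443 / 4.07
Q = 4.04

Q = 4.04


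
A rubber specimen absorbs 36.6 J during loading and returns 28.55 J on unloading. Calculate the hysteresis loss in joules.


Hysteresis loss = loading - unloading
= 36.6 - 28.55
= 8.05 J

8.05 J


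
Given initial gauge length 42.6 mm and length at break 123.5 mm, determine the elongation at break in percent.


Elongation = (Lf - L0) / L0 * 100
= (123.5 - 42.6) / 42.6 * 100
= 80.9 / 42.6 * 100
= 189.9%

189.9%


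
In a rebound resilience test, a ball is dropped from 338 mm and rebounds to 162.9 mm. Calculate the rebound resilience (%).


Resilience = h_rebound / h_drop * 100
= 162.9 / 338 * 100
= 48.2%

48.2%


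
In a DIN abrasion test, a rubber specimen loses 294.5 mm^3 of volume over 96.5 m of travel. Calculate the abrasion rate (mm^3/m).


Rate = volume_loss / distance
= 294.5 / 96.5
= 3.052 mm^3/m

3.052 mm^3/m


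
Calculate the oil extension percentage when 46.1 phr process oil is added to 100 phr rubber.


Oil % = oil / (100 + oil) * 100
= 46.1 / (100 + 46.1) * 100
= 46.1 / 146.1 * 100
= 31.55%

31.55%


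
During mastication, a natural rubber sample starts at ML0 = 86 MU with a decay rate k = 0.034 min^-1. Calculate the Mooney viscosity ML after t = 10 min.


ML = ML0 * exp(-k * t)
ML = 86 * exp(-0.034 * 10)
ML = 86 * 0.7118
ML = 61.21 MU

61.21 MU


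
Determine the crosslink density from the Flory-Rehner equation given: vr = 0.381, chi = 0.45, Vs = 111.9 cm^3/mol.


ln(1 - vr) = ln(1 - 0.381) = -0.4797
Numerator = -((-0.4797) + 0.381 + 0.45 * 0.381^2) = 0.0333
Denominator = 111.9 * (0.381^(1/3) - 0.381/2) = 59.8050
nu = 0.0333 / 59.8050 = 5.5727e-04 mol/cm^3

5.5727e-04 mol/cm^3


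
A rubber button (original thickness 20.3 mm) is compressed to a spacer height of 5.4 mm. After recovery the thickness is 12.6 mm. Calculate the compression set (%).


CS = (t0 - recovered) / (t0 - ts) * 100
= (20.3 - 12.6) / (20.3 - 5.4) * 100
= 7.7 / 14.9 * 100
= 51.7%

51.7%


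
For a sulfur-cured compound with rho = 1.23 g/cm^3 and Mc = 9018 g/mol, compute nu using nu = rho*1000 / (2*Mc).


nu = rho * 1000 / (2 * Mc)
nu = 1.23 * 1000 / (2 * 9018)
nu = 1230.0 / 18036
nu = 0.0682 mol/L

0.0682 mol/L


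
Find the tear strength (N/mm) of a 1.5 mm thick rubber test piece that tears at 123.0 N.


Tear strength = force / thickness
= 123.0 / 1.5
= 82.0 N/mm

82.0 N/mm


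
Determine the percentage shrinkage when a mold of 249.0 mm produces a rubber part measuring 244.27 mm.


Shrinkage = (mold - part) / mold * 100
= (249.0 - 244.27) / 249.0 * 100
= 4.73 / 249.0 * 100
= 1.9%

1.9%


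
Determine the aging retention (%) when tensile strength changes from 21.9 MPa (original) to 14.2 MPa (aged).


Retention = aged / original * 100
= 14.2 / 21.9 * 100
= 64.8%

64.8%


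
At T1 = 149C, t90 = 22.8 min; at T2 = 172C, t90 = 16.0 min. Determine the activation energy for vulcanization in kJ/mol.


T1 = 422.15 K, T2 = 445.15 K
1/T1 - 1/T2 = 1.2239e-04
ln(t1/t2) = ln(22.8/16.0) = 0.3542
Ea = 8.314 * 0.3542 / 1.2239e-04 = 24058.5446 J/mol
Ea = 24.06 kJ/mol

24.06 kJ/mol


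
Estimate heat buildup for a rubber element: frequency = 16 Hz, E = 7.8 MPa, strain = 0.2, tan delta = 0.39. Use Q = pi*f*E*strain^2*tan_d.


Q = pi * f * E * strain^2 * tan_d
= pi * 16 * 7.8 * 0.2^2 * 0.39
= pi * 16 * 7.8 * 0.0400 * 0.39
= 6.1163

Q = 6.1163


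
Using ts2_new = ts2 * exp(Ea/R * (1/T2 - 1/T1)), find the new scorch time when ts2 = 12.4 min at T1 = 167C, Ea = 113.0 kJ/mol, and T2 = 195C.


Convert temperatures: T1 = 167 + 273.15 = 440.15 K, T2 = 195 + 273.15 = 468.15 K
ts2_new = 12.4 * exp(113000 / 8.314 * (1/468.15 - 1/440.15))
1/T2 - 1/T1 = -1.3589e-04
ts2_new = 1.96 min

1.96 min


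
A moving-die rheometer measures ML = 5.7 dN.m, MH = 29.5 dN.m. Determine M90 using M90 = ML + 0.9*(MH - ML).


M90 = ML + 0.9 * (MH - ML)
M90 = 5.7 + 0.9 * (29.5 - 5.7)
M90 = 5.7 + 0.9 * 23.8
M90 = 27.12 dN.m

27.12 dN.m


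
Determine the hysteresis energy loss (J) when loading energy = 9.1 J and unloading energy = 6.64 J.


Hysteresis loss = loading - unloading
= 9.1 - 6.64
= 2.46 J

2.46 J


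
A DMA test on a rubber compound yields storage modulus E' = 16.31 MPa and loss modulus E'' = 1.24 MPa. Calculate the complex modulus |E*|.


|E*| = sqrt(E'^2 + E''^2)
= sqrt(16.31^2 + 1.24^2)
= sqrt(266.0161 + 1.5376)
= 16.357 MPa

16.357 MPa


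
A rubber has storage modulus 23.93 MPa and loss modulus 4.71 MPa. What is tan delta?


tan delta = E'' / E'
= 4.71 / 23.93
= 0.1968

tan delta = 0.1968


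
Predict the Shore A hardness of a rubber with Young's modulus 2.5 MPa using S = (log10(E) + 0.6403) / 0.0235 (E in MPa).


log10(E) = 0.0235*S - 0.6403  =>  S = (log10(E) + 0.6403) / 0.0235
log10(2.5) = 0.397940
S = (0.397940 + 0.6403) / 0.0235 = 1.038240 / 0.0235
S = 44.2

Shore A = 44.2


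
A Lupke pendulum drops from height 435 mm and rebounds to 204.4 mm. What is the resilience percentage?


Resilience = h_rebound / h_drop * 100
= 204.4 / 435 * 100
= 47.0%

47.0%


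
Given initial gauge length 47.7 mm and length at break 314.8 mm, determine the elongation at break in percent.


Elongation = (Lf - L0) / L0 * 100
= (314.8 - 47.7) / 47.7 * 100
= 267.1 / 47.7 * 100
= 560.0%

560.0%


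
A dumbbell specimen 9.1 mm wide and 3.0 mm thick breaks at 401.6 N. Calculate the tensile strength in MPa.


Area = width * thickness = 9.1 * 3.0 = 27.3 mm^2
TS = force / area = 401.6 / 27.3 = 14.71 MPa

14.71 MPa


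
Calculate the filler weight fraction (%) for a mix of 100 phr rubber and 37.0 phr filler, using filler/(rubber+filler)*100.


Filler % = filler / (rubber + filler) * 100
= 37.0 / (100 + 37.0) * 100
= 37.0 / 137.0 * 100
= 27.01%

27.01%


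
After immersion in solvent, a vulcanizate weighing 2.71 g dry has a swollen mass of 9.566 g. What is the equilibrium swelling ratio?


Q = W_swollen / W_dry
Q = 9.566 / 2.71
Q = 3.53

Q = 3.53


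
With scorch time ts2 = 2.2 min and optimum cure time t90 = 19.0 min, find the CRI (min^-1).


CRI = 100 / (t90 - ts2)
= 100 / (19.0 - 2.2)
= 100 / 16.8
= 5.95 min^-1

5.95 min^-1


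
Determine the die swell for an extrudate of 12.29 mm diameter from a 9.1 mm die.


Die swell ratio = D_extrudate / D_die
= 12.29 / 9.1
= 1.351

Die swell = 1.351


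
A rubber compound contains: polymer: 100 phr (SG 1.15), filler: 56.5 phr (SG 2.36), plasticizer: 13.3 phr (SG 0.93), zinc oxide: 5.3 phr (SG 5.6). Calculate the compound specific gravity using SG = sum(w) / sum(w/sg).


Sum of weights = 175.1
Volume contributions:
  polymer: 100/1.15 = 86.9565
  filler: 56.5/2.36 = 23.9407
  plasticizer: 13.3/0.93 = 14.3011
  zinc oxide: 5.3/5.6 = 0.9464
Sum of volumes = 126.1447
SG = 175.1 / 126.1447 = 1.388

SG = 1.388


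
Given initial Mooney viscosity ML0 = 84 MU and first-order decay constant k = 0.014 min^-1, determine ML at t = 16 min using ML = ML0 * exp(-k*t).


ML = ML0 * exp(-k * t)
ML = 84 * exp(-0.014 * 16)
ML = 84 * 0.7993
ML = 67.14 MU

67.14 MU


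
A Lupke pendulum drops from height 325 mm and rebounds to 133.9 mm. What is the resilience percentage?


Resilience = h_rebound / h_drop * 100
= 133.9 / 325 * 100
= 41.2%

41.2%


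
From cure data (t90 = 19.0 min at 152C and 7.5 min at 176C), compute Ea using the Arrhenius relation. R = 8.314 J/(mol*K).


T1 = 425.15 K, T2 = 449.15 K
1/T1 - 1/T2 = 1.2568e-04
ln(t1/t2) = ln(19.0/7.5) = 0.9295
Ea = 8.314 * 0.9295 / 1.2568e-04 = 61489.1601 J/mol
Ea = 61.49 kJ/mol

61.49 kJ/mol


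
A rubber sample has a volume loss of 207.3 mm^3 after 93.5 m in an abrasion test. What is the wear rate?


Rate = volume_loss / distance
= 207.3 / 93.5
= 2.217 mm^3/m

2.217 mm^3/m


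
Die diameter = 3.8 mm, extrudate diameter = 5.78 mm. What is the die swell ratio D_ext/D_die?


Die swell ratio = D_extrudate / D_die
= 5.78 / 3.8
= 1.521

Die swell = 1.521


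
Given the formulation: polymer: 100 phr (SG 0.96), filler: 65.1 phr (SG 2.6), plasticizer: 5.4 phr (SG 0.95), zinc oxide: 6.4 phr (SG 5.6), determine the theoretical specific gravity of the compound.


Sum of weights = 176.9
Volume contributions:
  polymer: 100/0.96 = 104.1667
  filler: 65.1/2.6 = 25.0385
  plasticizer: 5.4/0.95 = 5.6842
  zinc oxide: 6.4/5.6 = 1.1429
Sum of volumes = 136.0322
SG = 176.9 / 136.0322 = 1.3

SG = 1.3


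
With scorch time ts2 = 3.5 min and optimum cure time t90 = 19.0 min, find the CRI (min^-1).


CRI = 100 / (t90 - ts2)
= 100 / (19.0 - 3.5)
= 100 / 15.5
= 6.45 min^-1

6.45 min^-1


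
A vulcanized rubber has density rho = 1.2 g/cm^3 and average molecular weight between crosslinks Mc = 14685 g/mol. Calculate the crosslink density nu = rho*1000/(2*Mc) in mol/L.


nu = rho * 1000 / (2 * Mc)
nu = 1.2 * 1000 / (2 * 14685)
nu = 1200.0 / 29370
nu = 0.0409 mol/L

0.0409 mol/L


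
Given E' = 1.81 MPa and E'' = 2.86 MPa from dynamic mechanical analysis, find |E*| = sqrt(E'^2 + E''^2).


|E*| = sqrt(E'^2 + E''^2)
= sqrt(1.81^2 + 2.86^2)
= sqrt(3.2761 + 8.1796)
= 3.385 MPa

3.385 MPa


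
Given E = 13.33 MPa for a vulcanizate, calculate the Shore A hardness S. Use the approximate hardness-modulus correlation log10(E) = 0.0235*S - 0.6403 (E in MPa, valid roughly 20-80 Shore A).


log10(E) = 0.0235*S - 0.6403  =>  S = (log10(E) + 0.6403) / 0.0235
log10(13.33) = 1.124830
S = (1.124830 + 0.6403) / 0.0235 = 1.765130 / 0.0235
S = 75.1

Shore A = 75.1
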